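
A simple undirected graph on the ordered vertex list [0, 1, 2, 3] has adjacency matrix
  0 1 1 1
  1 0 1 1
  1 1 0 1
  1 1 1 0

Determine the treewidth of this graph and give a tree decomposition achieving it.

A single bag containing all 4 vertices is trivially a valid decomposition of width 3. For the lower bound, the 4 vertices {0, 1, 2, 3} are pairwise adjacent, and any tree decomposition puts a clique entirely inside one bag — forcing width ≥ 3. Therefore the treewidth is 3.

Treewidth 3.
Bags: B1 = {0, 1, 2, 3}
Tree: (single bag)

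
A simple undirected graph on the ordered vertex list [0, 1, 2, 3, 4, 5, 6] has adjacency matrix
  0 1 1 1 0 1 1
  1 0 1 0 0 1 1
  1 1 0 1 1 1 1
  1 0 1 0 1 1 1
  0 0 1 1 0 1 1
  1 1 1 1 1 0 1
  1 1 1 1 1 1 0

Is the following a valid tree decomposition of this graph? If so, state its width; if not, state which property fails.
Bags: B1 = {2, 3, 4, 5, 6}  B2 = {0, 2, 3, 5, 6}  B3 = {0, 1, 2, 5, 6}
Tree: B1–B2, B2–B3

Checking the three conditions: (i) the bags cover all of {0, 1, 2, 3, 4, 5, 6}; (ii) for each edge, some bag contains both endpoints; (iii) the bags containing any fixed vertex form a subtree. All hold, so the decomposition is valid with width 5 − 1 = 4.

Yes; width 4.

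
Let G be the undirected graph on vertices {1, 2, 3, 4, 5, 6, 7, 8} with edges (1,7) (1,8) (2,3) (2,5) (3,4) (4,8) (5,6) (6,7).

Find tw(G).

2

A width-2 tree decomposition is:
Bags: B1 = {1, 7, 8}  B2 = {4, 7, 8}  B3 = {3, 4, 7}  B4 = {2, 3, 7}  B5 = {2, 5, 7}  B6 = {5, 6, 7}
Tree: B1–B2, B2–B3, B3–B4, B4–B5, B5–B6
Every bag has size at most 3, so the width is 3 − 1 = 2 and tw(G) ≤ 2. The edges 7–1–8–4–3–2–5–6–7 form a cycle, so G is not a tree and its treewidth is at least 2. The upper and lower bounds meet at 2, so that is the treewidth.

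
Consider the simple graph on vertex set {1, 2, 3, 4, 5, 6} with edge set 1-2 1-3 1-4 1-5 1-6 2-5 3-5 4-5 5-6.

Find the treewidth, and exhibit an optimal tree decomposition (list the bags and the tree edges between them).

Treewidth 2.
Bags: B1 = {1, 4, 5}  B2 = {1, 5, 6}  B3 = {1, 2, 5}  B4 = {1, 3, 5}
Tree: B1–B2, B1–B3, B2–B4

Every bag has size at most 3, so the width is 3 − 1 = 2 and tw(G) ≤ 2. On the other hand G contains the 3-clique {1, 2, 5}. A clique must lie in a single bag of any decomposition, so no decomposition can have width below 2. Therefore the treewidth is 2.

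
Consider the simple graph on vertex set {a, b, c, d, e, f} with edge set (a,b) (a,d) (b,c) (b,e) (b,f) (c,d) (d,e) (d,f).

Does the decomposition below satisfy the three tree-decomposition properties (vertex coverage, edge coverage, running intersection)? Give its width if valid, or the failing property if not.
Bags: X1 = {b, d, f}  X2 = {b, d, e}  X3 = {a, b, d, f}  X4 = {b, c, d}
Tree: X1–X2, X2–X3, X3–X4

No — bags containing vertex f are not connected in the tree.

A tree decomposition must satisfy three properties: every vertex lies in some bag; for every edge, both endpoints lie together in some bag; and for every vertex, the bags containing it form a connected subtree. Here bags containing vertex f are not connected in the tree, so the decomposition is invalid.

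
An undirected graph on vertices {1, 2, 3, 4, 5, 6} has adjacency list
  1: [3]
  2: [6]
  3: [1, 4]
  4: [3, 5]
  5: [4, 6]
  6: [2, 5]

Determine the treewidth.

A width-1 tree decomposition is:
Bags: B1 = {1, 3}  B2 = {3, 4}  B3 = {4, 5}  B4 = {5, 6}  B5 = {2, 6}
Tree: B1–B2, B2–B3, B3–B4, B4–B5
The largest bag has 2 vertices, giving width 1; this decomposition certifies tw(G) ≤ 1. Any graph with an edge has treewidth ≥ 1, and G has the edge 1–3. Therefore the treewidth is 1.

1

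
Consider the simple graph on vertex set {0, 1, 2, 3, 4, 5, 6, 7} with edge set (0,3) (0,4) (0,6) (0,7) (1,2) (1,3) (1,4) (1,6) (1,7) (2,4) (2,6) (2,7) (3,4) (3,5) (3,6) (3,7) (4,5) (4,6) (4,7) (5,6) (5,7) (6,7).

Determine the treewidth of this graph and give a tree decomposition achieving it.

The largest bag has 5 vertices, giving width 4; this decomposition certifies tw(G) ≤ 4. On the other hand G contains the 5-clique {1, 2, 4, 6, 7}. A clique must lie in a single bag of any decomposition, so no decomposition can have width below 4. The upper and lower bounds meet at 4, so that is the treewidth.

Treewidth 4.
One such decomposition:
Bags: B1 = {3, 4, 5, 6, 7}  B2 = {1, 3, 4, 6, 7}  B3 = {1, 2, 4, 6, 7}  B4 = {0, 3, 4, 6, 7}
Tree: B1–B2, B2–B3, B2–B4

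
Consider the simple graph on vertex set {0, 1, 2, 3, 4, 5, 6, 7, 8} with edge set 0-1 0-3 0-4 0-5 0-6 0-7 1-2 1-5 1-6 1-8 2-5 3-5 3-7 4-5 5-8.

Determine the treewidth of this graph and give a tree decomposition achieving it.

Treewidth 2.
Bags: B1 = {0, 3, 7}  B2 = {0, 3, 5}  B3 = {0, 1, 5}  B4 = {0, 4, 5}  B5 = {1, 5, 8}  B6 = {1, 2, 5}  B7 = {0, 1, 6}
Tree: B1–B2, B2–B3, B2–B4, B3–B5, B5–B6, B3–B7

Each bag holds 3 vertices, so the decomposition has width 2, which upper-bounds the treewidth. On the other hand G contains the 3-clique {0, 1, 5}. A clique must lie in a single bag of any decomposition, so no decomposition can have width below 2. Combining the bounds, tw(G) = 2.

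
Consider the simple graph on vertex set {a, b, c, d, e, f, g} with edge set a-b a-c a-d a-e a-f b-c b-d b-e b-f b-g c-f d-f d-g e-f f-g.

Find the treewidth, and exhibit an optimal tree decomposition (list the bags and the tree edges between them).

The largest bag has 4 vertices, giving width 3; this decomposition certifies tw(G) ≤ 3. On the other hand G contains the 4-clique {b, d, f, g}. A clique must lie in a single bag of any decomposition, so no decomposition can have width below 3. Therefore the treewidth is 3.

Treewidth 3.
One such decomposition:
Bags: B1 = {a, b, c, f}  B2 = {a, b, d, f}  B3 = {a, b, e, f}  B4 = {b, d, f, g}
Tree: B1–B2, B1–B3, B2–B4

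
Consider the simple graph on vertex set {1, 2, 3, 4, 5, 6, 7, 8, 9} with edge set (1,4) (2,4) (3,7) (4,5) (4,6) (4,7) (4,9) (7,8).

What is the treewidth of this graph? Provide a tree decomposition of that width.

Each bag holds 2 vertices, so the decomposition has width 1, which upper-bounds the treewidth. Any graph with an edge has treewidth ≥ 1, and G has the edge 6–4. Therefore the treewidth is 1.

Treewidth 1.
One optimal decomposition is:
Bags: B1 = {4, 6}  B2 = {4, 7}  B3 = {4, 9}  B4 = {7, 8}  B5 = {2, 4}  B6 = {1, 4}  B7 = {3, 7}  B8 = {4, 5}
Tree: B1–B2, B2–B3, B2–B4, B2–B5, B3–B6, B2–B7, B1–B8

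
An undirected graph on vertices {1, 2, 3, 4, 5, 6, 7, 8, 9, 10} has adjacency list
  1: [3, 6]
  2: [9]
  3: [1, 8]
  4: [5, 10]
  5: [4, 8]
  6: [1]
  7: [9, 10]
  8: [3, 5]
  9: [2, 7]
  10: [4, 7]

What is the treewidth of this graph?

A width-1 tree decomposition is:
Bags: B1 = {2, 9}  B2 = {7, 9}  B3 = {7, 10}  B4 = {4, 10}  B5 = {4, 5}  B6 = {5, 8}  B7 = {3, 8}  B8 = {1, 3}  B9 = {1, 6}
Tree: B1–B2, B2–B3, B3–B4, B4–B5, B5–B6, B6–B7, B7–B8, B8–B9
Each bag holds 2 vertices, so the decomposition has width 1, which upper-bounds the treewidth. Since G has at least one edge (e.g. 2–9), it is not an edgeless graph, so tw(G) ≥ 1. Hence tw(G) = 1 exactly.

1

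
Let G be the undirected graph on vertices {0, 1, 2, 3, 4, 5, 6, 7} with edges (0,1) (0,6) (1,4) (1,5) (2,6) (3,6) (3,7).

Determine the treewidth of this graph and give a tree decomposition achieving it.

The largest bag has 2 vertices, giving width 1; this decomposition certifies tw(G) ≤ 1. G has an edge, so its treewidth is at least 1. Hence tw(G) = 1 exactly.

Treewidth 1.
One optimal decomposition is:
Bags: B1 = {0, 6}  B2 = {2, 6}  B3 = {0, 1}  B4 = {1, 4}  B5 = {3, 6}  B6 = {1, 5}  B7 = {3, 7}
Tree: B1–B2, B1–B3, B3–B4, B1–B5, B3–B6, B5–B7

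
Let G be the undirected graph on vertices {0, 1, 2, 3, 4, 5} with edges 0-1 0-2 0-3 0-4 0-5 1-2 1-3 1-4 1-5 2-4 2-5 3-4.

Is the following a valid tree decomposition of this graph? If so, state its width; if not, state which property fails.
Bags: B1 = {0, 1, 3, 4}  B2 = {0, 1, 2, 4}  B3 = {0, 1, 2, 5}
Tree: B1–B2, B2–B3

Yes; width 3.

Vertex coverage: the bags together contain {0, 1, 2, 3, 4, 5}, the full vertex set. Edge coverage: each edge of G has both endpoints in at least one bag. Running intersection: for every vertex, the bags containing it form a connected subtree. All three properties hold, so this is a valid tree decomposition of width max|bag| − 1 = 3, and hence tw(G) ≤ 3.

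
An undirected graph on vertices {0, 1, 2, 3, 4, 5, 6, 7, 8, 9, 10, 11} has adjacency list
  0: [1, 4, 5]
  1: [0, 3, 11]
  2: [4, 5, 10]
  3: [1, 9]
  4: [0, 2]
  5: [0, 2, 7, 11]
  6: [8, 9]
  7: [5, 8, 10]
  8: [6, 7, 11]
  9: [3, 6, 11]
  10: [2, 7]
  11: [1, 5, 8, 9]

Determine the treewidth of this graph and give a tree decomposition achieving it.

Each bag holds 4 vertices, so the decomposition has width 3, which upper-bounds the treewidth. For the lower bound: the 4 vertex sets {2,4,10}, {7}, {5}, {0,1,8,11} are disjoint, each induces a connected subgraph, and every pair is joined by at least one edge of G. Contracting each set to a single vertex therefore yields K_{4} as a minor, and since treewidth is minor-monotone, tw(G) ≥ tw(K_{4}) = 3. Hence tw(G) = 3 exactly.

Treewidth 3.
Bags: B1 = {2, 4, 7, 10}  B2 = {2, 4, 5, 7}  B3 = {0, 4, 5, 7}  B4 = {0, 5, 7, 8}  B5 = {0, 5, 8, 11}  B6 = {0, 1, 8, 11}  B7 = {1, 6, 8, 11}  B8 = {1, 6, 9, 11}  B9 = {1, 3, 6, 9}
Tree: B1–B2, B2–B3, B3–B4, B4–B5, B5–B6, B6–B7, B7–B8, B8–B9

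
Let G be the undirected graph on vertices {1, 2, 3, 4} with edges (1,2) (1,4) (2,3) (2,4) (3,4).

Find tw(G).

A width-2 tree decomposition is:
Bags: B1 = {2, 3, 4}  B2 = {1, 2, 4}
Tree: B1–B2
Every bag has size at most 3, so the width is 3 − 1 = 2 and tw(G) ≤ 2. Conversely, {1, 2, 4} is a clique of size 3, and the vertices of any clique must share a bag in every tree decomposition; so some bag has ≥ 3 vertices and tw(G) ≥ 2. Combining the bounds, tw(G) = 2.

2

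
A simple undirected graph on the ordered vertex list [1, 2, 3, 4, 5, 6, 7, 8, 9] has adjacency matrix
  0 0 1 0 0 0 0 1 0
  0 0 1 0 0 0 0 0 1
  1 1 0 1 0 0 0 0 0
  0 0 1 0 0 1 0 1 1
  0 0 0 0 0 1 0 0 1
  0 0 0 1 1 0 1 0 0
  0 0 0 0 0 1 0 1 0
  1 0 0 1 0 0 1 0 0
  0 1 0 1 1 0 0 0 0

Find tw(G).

A width-3 tree decomposition is:
Bags: B1 = {1, 3, 7, 8}  B2 = {3, 4, 7, 8}  B3 = {3, 4, 6, 7}  B4 = {2, 3, 4, 6}  B5 = {2, 4, 6, 9}  B6 = {2, 5, 6, 9}
Tree: B1–B2, B2–B3, B3–B4, B4–B5, B5–B6
The largest bag has 4 vertices, giving width 3; this decomposition certifies tw(G) ≤ 3. For the lower bound: the 4 vertex sets {1,7,8}, {3}, {4}, {2,5,6,9} are disjoint, each induces a connected subgraph, and every pair is joined by at least one edge of G. Contracting each set to a single vertex therefore yields K_{4} as a minor, and since treewidth is minor-monotone, tw(G) ≥ tw(K_{4}) = 3. Hence tw(G) = 3 exactly.

3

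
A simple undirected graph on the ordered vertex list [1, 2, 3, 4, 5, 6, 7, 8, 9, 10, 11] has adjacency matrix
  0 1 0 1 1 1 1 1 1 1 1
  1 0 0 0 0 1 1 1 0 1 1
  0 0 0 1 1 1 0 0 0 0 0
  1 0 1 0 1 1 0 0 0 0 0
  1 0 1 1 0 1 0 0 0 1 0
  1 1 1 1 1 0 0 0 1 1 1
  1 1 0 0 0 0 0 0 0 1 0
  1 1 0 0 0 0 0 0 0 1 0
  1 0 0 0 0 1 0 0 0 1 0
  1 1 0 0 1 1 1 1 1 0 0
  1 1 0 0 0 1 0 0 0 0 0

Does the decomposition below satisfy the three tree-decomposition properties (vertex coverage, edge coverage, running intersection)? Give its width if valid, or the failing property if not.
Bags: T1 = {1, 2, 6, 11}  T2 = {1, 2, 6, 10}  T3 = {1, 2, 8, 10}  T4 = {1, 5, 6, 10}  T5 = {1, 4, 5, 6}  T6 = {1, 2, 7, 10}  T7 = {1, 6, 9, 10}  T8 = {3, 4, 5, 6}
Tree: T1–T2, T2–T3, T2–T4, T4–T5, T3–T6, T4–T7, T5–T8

Every vertex of G appears in some bag (union = {1, 2, 3, 4, 5, 6, 7, 8, 9, 10, 11}); every edge is covered by a bag; and for each vertex v the set of bags containing v is connected in the bag tree. The decomposition is therefore valid. The largest bag has 4 vertices, so the width is 3.

Yes; width 3.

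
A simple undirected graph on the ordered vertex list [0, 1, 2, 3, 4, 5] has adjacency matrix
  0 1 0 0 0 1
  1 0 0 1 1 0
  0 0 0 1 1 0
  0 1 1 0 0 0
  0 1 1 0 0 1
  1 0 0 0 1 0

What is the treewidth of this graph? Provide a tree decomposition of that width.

Treewidth 2.
One such decomposition:
Bags: B1 = {0, 1, 5}  B2 = {1, 4, 5}  B3 = {1, 3, 4}  B4 = {2, 3, 4}
Tree: B1–B2, B2–B3, B3–B4

Each bag holds 3 vertices, so the decomposition has width 2, which upper-bounds the treewidth. For the lower bound, G contains the cycle 0–5–4–1–0, so G is not a forest; only forests have treewidth ≤ 1, hence tw(G) ≥ 2. Hence tw(G) = 2 exactly.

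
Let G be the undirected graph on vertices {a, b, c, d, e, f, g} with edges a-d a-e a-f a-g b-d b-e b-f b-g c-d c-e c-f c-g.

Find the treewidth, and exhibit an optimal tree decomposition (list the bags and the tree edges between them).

Every bag has size at most 4, so the width is 4 − 1 = 3 and tw(G) ≤ 3. For the lower bound: the 4 vertex sets {c,f}, {a,e}, {b}, {g} are disjoint, each induces a connected subgraph, and every pair is joined by at least one edge of G. Contracting each set to a single vertex therefore yields K_{4} as a minor, and since treewidth is minor-monotone, tw(G) ≥ tw(K_{4}) = 3. Therefore the treewidth is 3.

Treewidth 3.
One such decomposition:
Bags: B1 = {a, b, c, f}  B2 = {a, b, c, e}  B3 = {a, b, c, g}  B4 = {a, b, c, d}
Tree: B1–B2, B2–B3, B3–B4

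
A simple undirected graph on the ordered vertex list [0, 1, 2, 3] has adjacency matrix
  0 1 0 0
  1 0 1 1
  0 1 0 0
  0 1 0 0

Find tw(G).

1

A width-1 tree decomposition is:
Bags: B1 = {1, 2}  B2 = {0, 1}  B3 = {1, 3}
Tree: B1–B2, B1–B3
Every bag has size at most 2, so the width is 2 − 1 = 1 and tw(G) ≤ 1. Any graph with an edge has treewidth ≥ 1, and G has the edge 2–1. Combining the bounds, tw(G) = 1.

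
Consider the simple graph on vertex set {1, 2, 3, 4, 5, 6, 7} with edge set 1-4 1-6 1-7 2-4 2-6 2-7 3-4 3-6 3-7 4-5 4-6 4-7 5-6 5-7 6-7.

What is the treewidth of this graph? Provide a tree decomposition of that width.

Treewidth 3.
One such decomposition:
Bags: B1 = {3, 4, 6, 7}  B2 = {2, 4, 6, 7}  B3 = {1, 4, 6, 7}  B4 = {4, 5, 6, 7}
Tree: B1–B2, B1–B3, B3–B4

Each bag holds 4 vertices, so the decomposition has width 3, which upper-bounds the treewidth. On the other hand G contains the 4-clique {1, 4, 6, 7}. A clique must lie in a single bag of any decomposition, so no decomposition can have width below 3. Therefore the treewidth is 3.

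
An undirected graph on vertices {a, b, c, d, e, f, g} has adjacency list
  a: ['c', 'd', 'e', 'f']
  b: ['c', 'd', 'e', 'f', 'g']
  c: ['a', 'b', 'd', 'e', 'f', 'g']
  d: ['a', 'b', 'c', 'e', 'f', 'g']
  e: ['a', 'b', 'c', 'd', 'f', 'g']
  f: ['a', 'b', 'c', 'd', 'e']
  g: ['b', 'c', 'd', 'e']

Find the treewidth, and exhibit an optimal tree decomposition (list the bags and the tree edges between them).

Each bag holds 5 vertices, so the decomposition has width 4, which upper-bounds the treewidth. Conversely, {b, c, d, e, g} is a clique of size 5, and the vertices of any clique must share a bag in every tree decomposition; so some bag has ≥ 5 vertices and tw(G) ≥ 4. Therefore the treewidth is 4.

Treewidth 4.
Bags: B1 = {b, c, d, e, f}  B2 = {a, c, d, e, f}  B3 = {b, c, d, e, g}
Tree: B1–B2, B1–B3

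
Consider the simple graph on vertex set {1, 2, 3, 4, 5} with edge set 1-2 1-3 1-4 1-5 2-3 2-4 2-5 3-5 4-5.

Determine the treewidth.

3

A width-3 tree decomposition is:
Bags: B1 = {1, 2, 3, 5}  B2 = {1, 2, 4, 5}
Tree: B1–B2
Every bag has size at most 4, so the width is 4 − 1 = 3 and tw(G) ≤ 3. On the other hand G contains the 4-clique {1, 2, 3, 5}. A clique must lie in a single bag of any decomposition, so no decomposition can have width below 3. The upper and lower bounds meet at 3, so that is the treewidth.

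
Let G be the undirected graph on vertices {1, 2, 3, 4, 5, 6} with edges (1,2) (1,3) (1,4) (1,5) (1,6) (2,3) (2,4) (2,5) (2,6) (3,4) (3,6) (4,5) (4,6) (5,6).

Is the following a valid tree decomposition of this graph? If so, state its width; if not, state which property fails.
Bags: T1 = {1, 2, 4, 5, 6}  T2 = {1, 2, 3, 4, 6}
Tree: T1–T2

Every vertex of G appears in some bag (union = {1, 2, 3, 4, 5, 6}); every edge is covered by a bag; and for each vertex v the set of bags containing v is connected in the bag tree. The decomposition is therefore valid. The largest bag has 5 vertices, so the width is 4.

Yes; width 4.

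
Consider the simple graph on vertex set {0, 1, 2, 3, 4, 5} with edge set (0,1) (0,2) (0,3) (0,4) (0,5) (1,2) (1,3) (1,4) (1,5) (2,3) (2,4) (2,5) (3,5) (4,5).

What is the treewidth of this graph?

4

A width-4 tree decomposition is:
Bags: B1 = {0, 1, 2, 4, 5}  B2 = {0, 1, 2, 3, 5}
Tree: B1–B2
Every bag has size at most 5, so the width is 5 − 1 = 4 and tw(G) ≤ 4. Conversely, {0, 1, 2, 3, 5} is a clique of size 5, and the vertices of any clique must share a bag in every tree decomposition; so some bag has ≥ 5 vertices and tw(G) ≥ 4. Combining the bounds, tw(G) = 4.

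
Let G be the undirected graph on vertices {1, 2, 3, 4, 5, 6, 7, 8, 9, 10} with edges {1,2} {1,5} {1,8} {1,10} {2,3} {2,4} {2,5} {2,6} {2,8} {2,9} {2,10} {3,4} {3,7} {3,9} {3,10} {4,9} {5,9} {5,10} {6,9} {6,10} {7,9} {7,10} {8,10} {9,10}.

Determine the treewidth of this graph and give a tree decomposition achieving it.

Treewidth 3.
One such decomposition:
Bags: B1 = {2, 6, 9, 10}  B2 = {2, 3, 9, 10}  B3 = {2, 5, 9, 10}  B4 = {1, 2, 5, 10}  B5 = {1, 2, 8, 10}  B6 = {2, 3, 4, 9}  B7 = {3, 7, 9, 10}
Tree: B1–B2, B1–B3, B3–B4, B4–B5, B2–B6, B2–B7

The largest bag has 4 vertices, giving width 3; this decomposition certifies tw(G) ≤ 3. On the other hand G contains the 4-clique {1, 2, 8, 10}. A clique must lie in a single bag of any decomposition, so no decomposition can have width below 3. Hence tw(G) = 3 exactly.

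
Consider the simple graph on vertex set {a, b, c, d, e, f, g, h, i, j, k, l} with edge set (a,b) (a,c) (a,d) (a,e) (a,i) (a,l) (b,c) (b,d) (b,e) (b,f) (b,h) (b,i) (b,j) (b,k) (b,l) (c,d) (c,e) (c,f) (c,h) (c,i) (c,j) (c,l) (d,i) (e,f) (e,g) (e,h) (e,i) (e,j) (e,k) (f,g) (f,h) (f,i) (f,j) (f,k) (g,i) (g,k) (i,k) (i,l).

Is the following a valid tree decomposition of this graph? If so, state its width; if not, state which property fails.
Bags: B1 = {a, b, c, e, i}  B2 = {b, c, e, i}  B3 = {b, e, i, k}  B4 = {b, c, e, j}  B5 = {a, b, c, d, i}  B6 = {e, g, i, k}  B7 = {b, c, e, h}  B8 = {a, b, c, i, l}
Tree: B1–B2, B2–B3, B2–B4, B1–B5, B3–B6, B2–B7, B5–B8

A tree decomposition must satisfy three properties: every vertex lies in some bag; for every edge, both endpoints lie together in some bag; and for every vertex, the bags containing it form a connected subtree. Here vertex f appears in no bag, so the decomposition is invalid.

No — vertex f appears in no bag.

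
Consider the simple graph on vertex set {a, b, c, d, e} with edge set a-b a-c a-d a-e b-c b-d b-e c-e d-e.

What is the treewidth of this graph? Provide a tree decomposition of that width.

Treewidth 3.
One optimal decomposition is:
Bags: B1 = {a, b, c, e}  B2 = {a, b, d, e}
Tree: B1–B2

Every bag has size at most 4, so the width is 4 − 1 = 3 and tw(G) ≤ 3. For the lower bound, the 4 vertices {a, b, d, e} are pairwise adjacent, and any tree decomposition puts a clique entirely inside one bag — forcing width ≥ 3. Hence tw(G) = 3 exactly.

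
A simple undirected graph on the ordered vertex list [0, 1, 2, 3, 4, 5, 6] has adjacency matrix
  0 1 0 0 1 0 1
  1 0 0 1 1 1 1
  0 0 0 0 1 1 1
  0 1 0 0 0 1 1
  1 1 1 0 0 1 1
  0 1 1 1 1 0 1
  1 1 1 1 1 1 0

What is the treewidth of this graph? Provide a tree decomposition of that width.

Treewidth 3.
Bags: B1 = {1, 4, 5, 6}  B2 = {2, 4, 5, 6}  B3 = {0, 1, 4, 6}  B4 = {1, 3, 5, 6}
Tree: B1–B2, B1–B3, B1–B4

The largest bag has 4 vertices, giving width 3; this decomposition certifies tw(G) ≤ 3. Conversely, {1, 3, 5, 6} is a clique of size 4, and the vertices of any clique must share a bag in every tree decomposition; so some bag has ≥ 4 vertices and tw(G) ≥ 3. Combining the bounds, tw(G) = 3.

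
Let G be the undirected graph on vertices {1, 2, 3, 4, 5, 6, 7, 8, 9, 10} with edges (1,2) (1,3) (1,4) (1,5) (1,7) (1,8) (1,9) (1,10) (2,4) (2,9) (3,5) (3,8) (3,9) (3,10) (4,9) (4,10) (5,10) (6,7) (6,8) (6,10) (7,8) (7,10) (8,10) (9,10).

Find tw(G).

3

A width-3 tree decomposition is:
Bags: B1 = {1, 3, 9, 10}  B2 = {1, 3, 8, 10}  B3 = {1, 4, 9, 10}  B4 = {1, 7, 8, 10}  B5 = {1, 2, 4, 9}  B6 = {1, 3, 5, 10}  B7 = {6, 7, 8, 10}
Tree: B1–B2, B1–B3, B2–B4, B3–B5, B2–B6, B4–B7
Every bag has size at most 4, so the width is 4 − 1 = 3 and tw(G) ≤ 3. On the other hand G contains the 4-clique {1, 2, 4, 9}. A clique must lie in a single bag of any decomposition, so no decomposition can have width below 3. Therefore the treewidth is 3.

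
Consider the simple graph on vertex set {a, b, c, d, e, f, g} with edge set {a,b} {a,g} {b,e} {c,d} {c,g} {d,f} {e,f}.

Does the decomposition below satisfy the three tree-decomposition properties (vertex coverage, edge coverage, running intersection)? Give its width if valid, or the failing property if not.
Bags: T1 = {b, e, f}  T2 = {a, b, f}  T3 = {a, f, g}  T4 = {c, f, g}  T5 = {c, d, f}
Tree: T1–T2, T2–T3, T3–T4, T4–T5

Yes; width 2.

Vertex coverage: the bags together contain {a, b, c, d, e, f, g}, the full vertex set. Edge coverage: each edge of G has both endpoints in at least one bag. Running intersection: for every vertex, the bags containing it form a connected subtree. All three properties hold, so this is a valid tree decomposition of width max|bag| − 1 = 2, and hence tw(G) ≤ 2.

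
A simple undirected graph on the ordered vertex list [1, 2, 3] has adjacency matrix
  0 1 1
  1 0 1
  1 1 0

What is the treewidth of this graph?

A width-2 tree decomposition is:
Bags: B1 = {1, 2, 3}
Tree: (single bag)
With just one bag of size 3, the width is 3 − 1 = 2, so tw(G) ≤ 2. Conversely, {1, 2, 3} is a clique of size 3, and the vertices of any clique must share a bag in every tree decomposition; so some bag has ≥ 3 vertices and tw(G) ≥ 2. Combining the bounds, tw(G) = 2.

2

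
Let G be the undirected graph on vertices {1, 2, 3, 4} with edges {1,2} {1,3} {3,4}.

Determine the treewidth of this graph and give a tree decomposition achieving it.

Treewidth 1.
One optimal decomposition is:
Bags: B1 = {1, 3}  B2 = {3, 4}  B3 = {1, 2}
Tree: B1–B2, B1–B3

The largest bag has 2 vertices, giving width 1; this decomposition certifies tw(G) ≤ 1. Any graph with an edge has treewidth ≥ 1, and G has the edge 1–3. Hence tw(G) = 1 exactly.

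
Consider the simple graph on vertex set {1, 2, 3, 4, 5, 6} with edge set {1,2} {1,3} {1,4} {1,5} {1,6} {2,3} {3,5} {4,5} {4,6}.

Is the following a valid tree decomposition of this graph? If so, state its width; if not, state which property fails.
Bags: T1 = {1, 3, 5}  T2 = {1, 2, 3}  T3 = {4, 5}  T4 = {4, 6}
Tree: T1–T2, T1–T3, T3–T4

A tree decomposition must satisfy three properties: every vertex lies in some bag; for every edge, both endpoints lie together in some bag; and for every vertex, the bags containing it form a connected subtree. Here edge (1,4) lies in no bag, so the decomposition is invalid.

No — edge (1,4) lies in no bag.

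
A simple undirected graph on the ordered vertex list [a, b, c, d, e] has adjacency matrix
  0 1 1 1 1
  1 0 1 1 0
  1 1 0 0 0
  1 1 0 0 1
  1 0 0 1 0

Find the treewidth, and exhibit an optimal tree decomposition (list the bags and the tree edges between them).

Each bag holds 3 vertices, so the decomposition has width 2, which upper-bounds the treewidth. On the other hand G contains the 3-clique {a, d, e}. A clique must lie in a single bag of any decomposition, so no decomposition can have width below 2. Therefore the treewidth is 2.

Treewidth 2.
One optimal decomposition is:
Bags: B1 = {a, b, d}  B2 = {a, b, c}  B3 = {a, d, e}
Tree: B1–B2, B1–B3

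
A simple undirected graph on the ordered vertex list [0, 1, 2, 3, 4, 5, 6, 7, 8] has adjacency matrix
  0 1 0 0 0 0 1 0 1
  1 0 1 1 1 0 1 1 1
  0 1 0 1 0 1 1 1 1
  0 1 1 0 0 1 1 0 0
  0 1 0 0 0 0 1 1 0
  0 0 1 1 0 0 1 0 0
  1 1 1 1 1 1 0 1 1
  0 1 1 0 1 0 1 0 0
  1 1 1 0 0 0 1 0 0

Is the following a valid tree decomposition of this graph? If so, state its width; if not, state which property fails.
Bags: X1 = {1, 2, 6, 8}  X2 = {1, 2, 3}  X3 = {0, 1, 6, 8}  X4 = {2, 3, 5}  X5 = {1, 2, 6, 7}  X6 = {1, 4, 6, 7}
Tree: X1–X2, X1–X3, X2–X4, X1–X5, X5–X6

A tree decomposition must satisfy three properties: every vertex lies in some bag; for every edge, both endpoints lie together in some bag; and for every vertex, the bags containing it form a connected subtree. Here edge (6,3) lies in no bag, so the decomposition is invalid.

No — edge (6,3) lies in no bag.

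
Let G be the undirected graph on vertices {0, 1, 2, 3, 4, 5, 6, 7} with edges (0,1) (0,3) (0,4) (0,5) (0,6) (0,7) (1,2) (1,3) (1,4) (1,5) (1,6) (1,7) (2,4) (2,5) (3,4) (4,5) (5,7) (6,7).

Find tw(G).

3

A width-3 tree decomposition is:
Bags: B1 = {0, 1, 4, 5}  B2 = {1, 2, 4, 5}  B3 = {0, 1, 5, 7}  B4 = {0, 1, 6, 7}  B5 = {0, 1, 3, 4}
Tree: B1–B2, B1–B3, B3–B4, B1–B5
Every bag has size at most 4, so the width is 4 − 1 = 3 and tw(G) ≤ 3. For the lower bound, the 4 vertices {0, 1, 3, 4} are pairwise adjacent, and any tree decomposition puts a clique entirely inside one bag — forcing width ≥ 3. Combining the bounds, tw(G) = 3.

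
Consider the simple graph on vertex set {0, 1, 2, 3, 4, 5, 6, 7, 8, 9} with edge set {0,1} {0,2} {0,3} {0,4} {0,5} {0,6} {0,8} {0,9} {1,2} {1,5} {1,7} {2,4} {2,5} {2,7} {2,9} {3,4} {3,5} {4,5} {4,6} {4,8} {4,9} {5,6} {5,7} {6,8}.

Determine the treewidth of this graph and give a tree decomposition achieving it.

Each bag holds 4 vertices, so the decomposition has width 3, which upper-bounds the treewidth. For the lower bound, the 4 vertices {0, 1, 2, 5} are pairwise adjacent, and any tree decomposition puts a clique entirely inside one bag — forcing width ≥ 3. The upper and lower bounds meet at 3, so that is the treewidth.

Treewidth 3.
One optimal decomposition is:
Bags: B1 = {0, 3, 4, 5}  B2 = {0, 4, 5, 6}  B3 = {0, 2, 4, 5}  B4 = {0, 2, 4, 9}  B5 = {0, 1, 2, 5}  B6 = {1, 2, 5, 7}  B7 = {0, 4, 6, 8}
Tree: B1–B2, B1–B3, B3–B4, B3–B5, B5–B6, B2–B7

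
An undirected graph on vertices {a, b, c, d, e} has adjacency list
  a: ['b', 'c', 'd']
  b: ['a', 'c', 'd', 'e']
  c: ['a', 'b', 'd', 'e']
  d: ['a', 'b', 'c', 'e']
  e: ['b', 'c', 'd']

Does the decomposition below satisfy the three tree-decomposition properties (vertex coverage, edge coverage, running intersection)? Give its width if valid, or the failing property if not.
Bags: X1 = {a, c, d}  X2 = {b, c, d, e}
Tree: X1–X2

No — edge (b,a) lies in no bag.

A tree decomposition must satisfy three properties: every vertex lies in some bag; for every edge, both endpoints lie together in some bag; and for every vertex, the bags containing it form a connected subtree. Here edge (b,a) lies in no bag, so the decomposition is invalid.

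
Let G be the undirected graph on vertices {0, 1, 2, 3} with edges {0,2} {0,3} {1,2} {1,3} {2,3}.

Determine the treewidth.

2

A width-2 tree decomposition is:
Bags: B1 = {0, 2, 3}  B2 = {1, 2, 3}
Tree: B1–B2
Every bag has size at most 3, so the width is 3 − 1 = 2 and tw(G) ≤ 2. On the other hand G contains the 3-clique {0, 2, 3}. A clique must lie in a single bag of any decomposition, so no decomposition can have width below 2. Hence tw(G) = 2 exactly.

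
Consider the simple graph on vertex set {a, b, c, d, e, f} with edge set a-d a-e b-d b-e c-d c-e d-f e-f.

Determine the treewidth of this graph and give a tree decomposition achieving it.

Treewidth 2.
Bags: B1 = {c, d, e}  B2 = {b, d, e}  B3 = {d, e, f}  B4 = {a, d, e}
Tree: B1–B2, B2–B3, B3–B4

Every bag has size at most 3, so the width is 3 − 1 = 2 and tw(G) ≤ 2. The edges c–d–b–e–c form a cycle, so G is not a tree and its treewidth is at least 2. Hence tw(G) = 2 exactly.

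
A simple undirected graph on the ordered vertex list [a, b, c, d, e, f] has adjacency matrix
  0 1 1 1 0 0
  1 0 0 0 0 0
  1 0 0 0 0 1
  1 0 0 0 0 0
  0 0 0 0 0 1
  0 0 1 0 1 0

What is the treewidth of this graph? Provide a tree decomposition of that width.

Each bag holds 2 vertices, so the decomposition has width 1, which upper-bounds the treewidth. Since G has at least one edge (e.g. c–f), it is not an edgeless graph, so tw(G) ≥ 1. Combining the bounds, tw(G) = 1.

Treewidth 1.
One optimal decomposition is:
Bags: B1 = {c, f}  B2 = {a, c}  B3 = {e, f}  B4 = {a, b}  B5 = {a, d}
Tree: B1–B2, B1–B3, B2–B4, B2–B5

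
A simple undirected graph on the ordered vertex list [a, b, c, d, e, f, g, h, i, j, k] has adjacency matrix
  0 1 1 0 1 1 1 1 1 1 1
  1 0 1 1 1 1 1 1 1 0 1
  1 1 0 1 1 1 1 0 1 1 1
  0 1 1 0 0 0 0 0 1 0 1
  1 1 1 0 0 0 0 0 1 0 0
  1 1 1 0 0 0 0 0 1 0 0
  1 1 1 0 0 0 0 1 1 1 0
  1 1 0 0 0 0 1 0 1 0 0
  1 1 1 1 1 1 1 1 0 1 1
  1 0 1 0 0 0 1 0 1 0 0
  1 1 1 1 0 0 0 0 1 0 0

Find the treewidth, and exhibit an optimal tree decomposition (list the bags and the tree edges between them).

Treewidth 4.
One such decomposition:
Bags: B1 = {a, b, c, i, k}  B2 = {a, b, c, e, i}  B3 = {a, b, c, g, i}  B4 = {a, c, g, i, j}  B5 = {a, b, g, h, i}  B6 = {a, b, c, f, i}  B7 = {b, c, d, i, k}
Tree: B1–B2, B2–B3, B3–B4, B3–B5, B2–B6, B1–B7

Each bag holds 5 vertices, so the decomposition has width 4, which upper-bounds the treewidth. For the lower bound, the 5 vertices {a, c, g, i, j} are pairwise adjacent, and any tree decomposition puts a clique entirely inside one bag — forcing width ≥ 4. The upper and lower bounds meet at 4, so that is the treewidth.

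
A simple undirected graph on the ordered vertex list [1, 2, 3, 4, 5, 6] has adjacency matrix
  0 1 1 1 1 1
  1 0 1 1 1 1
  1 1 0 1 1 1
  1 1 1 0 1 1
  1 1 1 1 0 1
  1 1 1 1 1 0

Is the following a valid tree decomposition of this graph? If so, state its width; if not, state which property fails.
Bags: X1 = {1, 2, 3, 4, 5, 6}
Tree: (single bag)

Yes; width 5.

Checking the three conditions: (i) the bags cover all of {1, 2, 3, 4, 5, 6}; (ii) for each edge, some bag contains both endpoints; (iii) the bags containing any fixed vertex form a subtree. All hold, so the decomposition is valid with width 6 − 1 = 5.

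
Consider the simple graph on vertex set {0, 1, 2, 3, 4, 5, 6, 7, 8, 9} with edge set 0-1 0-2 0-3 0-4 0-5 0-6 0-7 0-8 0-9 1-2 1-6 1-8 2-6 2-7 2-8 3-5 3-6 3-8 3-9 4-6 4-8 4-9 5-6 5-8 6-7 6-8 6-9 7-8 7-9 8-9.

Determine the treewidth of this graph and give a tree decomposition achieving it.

Treewidth 4.
Bags: B1 = {0, 1, 2, 6, 8}  B2 = {0, 2, 6, 7, 8}  B3 = {0, 6, 7, 8, 9}  B4 = {0, 3, 6, 8, 9}  B5 = {0, 3, 5, 6, 8}  B6 = {0, 4, 6, 8, 9}
Tree: B1–B2, B2–B3, B3–B4, B4–B5, B3–B6

Every bag has size at most 5, so the width is 5 − 1 = 4 and tw(G) ≤ 4. For the lower bound, the 5 vertices {0, 1, 2, 6, 8} are pairwise adjacent, and any tree decomposition puts a clique entirely inside one bag — forcing width ≥ 4. Therefore the treewidth is 4.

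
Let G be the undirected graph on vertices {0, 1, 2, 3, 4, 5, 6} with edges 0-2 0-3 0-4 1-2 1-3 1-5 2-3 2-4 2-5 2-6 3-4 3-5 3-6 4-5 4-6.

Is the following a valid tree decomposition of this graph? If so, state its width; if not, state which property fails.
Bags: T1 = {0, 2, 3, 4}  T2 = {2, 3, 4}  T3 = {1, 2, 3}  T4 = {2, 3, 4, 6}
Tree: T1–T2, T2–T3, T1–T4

No — vertex 5 appears in no bag.

A tree decomposition must satisfy three properties: every vertex lies in some bag; for every edge, both endpoints lie together in some bag; and for every vertex, the bags containing it form a connected subtree. Here vertex 5 appears in no bag, so the decomposition is invalid.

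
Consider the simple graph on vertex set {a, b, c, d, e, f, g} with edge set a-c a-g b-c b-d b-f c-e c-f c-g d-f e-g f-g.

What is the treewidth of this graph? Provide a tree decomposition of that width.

The largest bag has 3 vertices, giving width 2; this decomposition certifies tw(G) ≤ 2. On the other hand G contains the 3-clique {b, d, f}. A clique must lie in a single bag of any decomposition, so no decomposition can have width below 2. Therefore the treewidth is 2.

Treewidth 2.
One optimal decomposition is:
Bags: B1 = {b, d, f}  B2 = {b, c, f}  B3 = {c, f, g}  B4 = {a, c, g}  B5 = {c, e, g}
Tree: B1–B2, B2–B3, B3–B4, B3–B5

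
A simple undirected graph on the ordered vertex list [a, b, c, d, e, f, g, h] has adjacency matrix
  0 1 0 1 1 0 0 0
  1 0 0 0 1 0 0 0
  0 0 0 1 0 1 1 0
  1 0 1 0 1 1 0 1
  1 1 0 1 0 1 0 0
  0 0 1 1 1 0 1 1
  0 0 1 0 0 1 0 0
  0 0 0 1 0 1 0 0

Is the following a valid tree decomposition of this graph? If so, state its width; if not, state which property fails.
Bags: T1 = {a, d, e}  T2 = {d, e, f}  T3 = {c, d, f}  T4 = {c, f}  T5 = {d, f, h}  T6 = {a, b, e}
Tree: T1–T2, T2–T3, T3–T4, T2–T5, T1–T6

No — vertex g appears in no bag.

A tree decomposition must satisfy three properties: every vertex lies in some bag; for every edge, both endpoints lie together in some bag; and for every vertex, the bags containing it form a connected subtree. Here vertex g appears in no bag, so the decomposition is invalid.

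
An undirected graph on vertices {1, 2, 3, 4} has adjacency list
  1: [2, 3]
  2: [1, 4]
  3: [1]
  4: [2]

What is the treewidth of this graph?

A width-1 tree decomposition is:
Bags: B1 = {1, 2}  B2 = {1, 3}  B3 = {2, 4}
Tree: B1–B2, B1–B3
Every bag has size at most 2, so the width is 2 − 1 = 1 and tw(G) ≤ 1. Since G has at least one edge (e.g. 1–2), it is not an edgeless graph, so tw(G) ≥ 1. Combining the bounds, tw(G) = 1.

1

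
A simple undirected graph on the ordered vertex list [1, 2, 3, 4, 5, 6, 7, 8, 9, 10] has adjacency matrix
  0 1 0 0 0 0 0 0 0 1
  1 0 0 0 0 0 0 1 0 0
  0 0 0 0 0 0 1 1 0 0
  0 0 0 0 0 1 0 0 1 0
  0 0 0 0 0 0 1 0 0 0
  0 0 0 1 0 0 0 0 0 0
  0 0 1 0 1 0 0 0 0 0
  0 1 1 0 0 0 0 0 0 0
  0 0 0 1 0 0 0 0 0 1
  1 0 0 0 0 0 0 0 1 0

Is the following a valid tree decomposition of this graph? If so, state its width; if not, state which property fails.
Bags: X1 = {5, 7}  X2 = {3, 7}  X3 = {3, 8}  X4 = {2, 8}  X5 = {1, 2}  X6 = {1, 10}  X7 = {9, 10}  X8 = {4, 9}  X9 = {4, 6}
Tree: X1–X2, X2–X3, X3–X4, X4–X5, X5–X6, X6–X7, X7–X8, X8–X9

Yes; width 1.

Every vertex of G appears in some bag (union = {1, 2, 3, 4, 5, 6, 7, 8, 9, 10}); every edge is covered by a bag; and for each vertex v the set of bags containing v is connected in the bag tree. The decomposition is therefore valid. The largest bag has 2 vertices, so the width is 1.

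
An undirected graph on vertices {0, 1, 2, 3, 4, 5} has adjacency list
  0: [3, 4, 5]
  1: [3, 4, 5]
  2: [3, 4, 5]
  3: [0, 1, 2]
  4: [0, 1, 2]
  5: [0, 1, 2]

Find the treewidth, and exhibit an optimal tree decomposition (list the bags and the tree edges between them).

The largest bag has 4 vertices, giving width 3; this decomposition certifies tw(G) ≤ 3. For the lower bound: the 4 vertex sets {1,4}, {0,3}, {2}, {5} are disjoint, each induces a connected subgraph, and every pair is joined by at least one edge of G. Contracting each set to a single vertex therefore yields K_{4} as a minor, and since treewidth is minor-monotone, tw(G) ≥ tw(K_{4}) = 3. Combining the bounds, tw(G) = 3.

Treewidth 3.
One such decomposition:
Bags: B1 = {0, 1, 2, 4}  B2 = {0, 1, 2, 3}  B3 = {0, 1, 2, 5}
Tree: B1–B2, B2–B3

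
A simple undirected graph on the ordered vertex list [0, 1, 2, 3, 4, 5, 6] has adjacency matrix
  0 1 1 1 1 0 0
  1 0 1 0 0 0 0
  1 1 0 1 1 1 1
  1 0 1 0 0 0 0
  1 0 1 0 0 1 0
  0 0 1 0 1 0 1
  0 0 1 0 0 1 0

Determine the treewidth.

2

A width-2 tree decomposition is:
Bags: B1 = {2, 5, 6}  B2 = {2, 4, 5}  B3 = {0, 2, 4}  B4 = {0, 2, 3}  B5 = {0, 1, 2}
Tree: B1–B2, B2–B3, B3–B4, B3–B5
Every bag has size at most 3, so the width is 3 − 1 = 2 and tw(G) ≤ 2. For the lower bound, the 3 vertices {0, 1, 2} are pairwise adjacent, and any tree decomposition puts a clique entirely inside one bag — forcing width ≥ 2. The upper and lower bounds meet at 2, so that is the treewidth.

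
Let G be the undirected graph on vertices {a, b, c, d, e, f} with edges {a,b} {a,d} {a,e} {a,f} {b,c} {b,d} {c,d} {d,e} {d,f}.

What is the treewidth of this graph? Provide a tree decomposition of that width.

Treewidth 2.
Bags: B1 = {a, b, d}  B2 = {a, d, f}  B3 = {a, d, e}  B4 = {b, c, d}
Tree: B1–B2, B2–B3, B1–B4

Each bag holds 3 vertices, so the decomposition has width 2, which upper-bounds the treewidth. Conversely, {b, c, d} is a clique of size 3, and the vertices of any clique must share a bag in every tree decomposition; so some bag has ≥ 3 vertices and tw(G) ≥ 2. Combining the bounds, tw(G) = 2.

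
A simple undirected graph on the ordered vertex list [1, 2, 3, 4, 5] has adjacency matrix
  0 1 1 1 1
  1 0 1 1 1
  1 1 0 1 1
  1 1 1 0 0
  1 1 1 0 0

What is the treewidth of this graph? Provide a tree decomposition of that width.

Each bag holds 4 vertices, so the decomposition has width 3, which upper-bounds the treewidth. Conversely, {1, 2, 3, 4} is a clique of size 4, and the vertices of any clique must share a bag in every tree decomposition; so some bag has ≥ 4 vertices and tw(G) ≥ 3. Hence tw(G) = 3 exactly.

Treewidth 3.
One optimal decomposition is:
Bags: B1 = {1, 2, 3, 4}  B2 = {1, 2, 3, 5}
Tree: B1–B2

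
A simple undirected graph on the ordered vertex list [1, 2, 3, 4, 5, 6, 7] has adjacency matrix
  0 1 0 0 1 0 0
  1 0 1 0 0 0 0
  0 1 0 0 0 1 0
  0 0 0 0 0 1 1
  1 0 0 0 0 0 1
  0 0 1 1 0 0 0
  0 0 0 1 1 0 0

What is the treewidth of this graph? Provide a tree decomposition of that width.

Each bag holds 3 vertices, so the decomposition has width 2, which upper-bounds the treewidth. For the lower bound, G contains the cycle 5–7–4–6–3–2–1–5, so G is not a forest; only forests have treewidth ≤ 1, hence tw(G) ≥ 2. Therefore the treewidth is 2.

Treewidth 2.
One optimal decomposition is:
Bags: B1 = {4, 5, 7}  B2 = {4, 5, 6}  B3 = {3, 5, 6}  B4 = {2, 3, 5}  B5 = {1, 2, 5}
Tree: B1–B2, B2–B3, B3–B4, B4–B5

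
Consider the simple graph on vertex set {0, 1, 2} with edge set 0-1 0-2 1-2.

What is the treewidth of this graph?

2

A width-2 tree decomposition is:
Bags: B1 = {0, 1, 2}
Tree: (single bag)
With just one bag of size 3, the width is 3 − 1 = 2, so tw(G) ≤ 2. Conversely, {0, 1, 2} is a clique of size 3, and the vertices of any clique must share a bag in every tree decomposition; so some bag has ≥ 3 vertices and tw(G) ≥ 2. The upper and lower bounds meet at 2, so that is the treewidth.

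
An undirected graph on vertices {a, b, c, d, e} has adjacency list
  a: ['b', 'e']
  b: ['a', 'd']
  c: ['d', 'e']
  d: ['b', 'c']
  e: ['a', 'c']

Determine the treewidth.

2

A width-2 tree decomposition is:
Bags: B1 = {a, b, e}  B2 = {b, d, e}  B3 = {c, d, e}
Tree: B1–B2, B2–B3
Every bag has size at most 3, so the width is 3 − 1 = 2 and tw(G) ≤ 2. For the lower bound, G contains the cycle e–a–b–d–c–e, so G is not a forest; only forests have treewidth ≤ 1, hence tw(G) ≥ 2. Therefore the treewidth is 2.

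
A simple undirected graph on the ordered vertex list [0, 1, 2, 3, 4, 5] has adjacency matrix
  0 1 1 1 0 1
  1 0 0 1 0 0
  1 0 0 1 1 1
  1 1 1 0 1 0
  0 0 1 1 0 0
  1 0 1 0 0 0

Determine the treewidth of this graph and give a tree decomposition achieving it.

Every bag has size at most 3, so the width is 3 − 1 = 2 and tw(G) ≤ 2. For the lower bound, the 3 vertices {0, 1, 3} are pairwise adjacent, and any tree decomposition puts a clique entirely inside one bag — forcing width ≥ 2. Hence tw(G) = 2 exactly.

Treewidth 2.
Bags: B1 = {0, 2, 3}  B2 = {0, 1, 3}  B3 = {0, 2, 5}  B4 = {2, 3, 4}
Tree: B1–B2, B1–B3, B1–B4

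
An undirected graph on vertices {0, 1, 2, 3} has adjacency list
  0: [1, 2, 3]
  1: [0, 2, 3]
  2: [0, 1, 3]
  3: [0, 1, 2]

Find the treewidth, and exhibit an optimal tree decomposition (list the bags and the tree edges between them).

Treewidth 3.
Bags: B1 = {0, 1, 2, 3}
Tree: (single bag)

With just one bag of size 4, the width is 4 − 1 = 3, so tw(G) ≤ 3. For the lower bound, the 4 vertices {0, 1, 2, 3} are pairwise adjacent, and any tree decomposition puts a clique entirely inside one bag — forcing width ≥ 3. The upper and lower bounds meet at 3, so that is the treewidth.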